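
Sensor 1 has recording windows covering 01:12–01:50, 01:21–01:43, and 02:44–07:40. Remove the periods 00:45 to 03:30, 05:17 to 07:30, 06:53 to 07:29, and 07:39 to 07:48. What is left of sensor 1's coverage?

Merge the first list: 01:12–01:50, 02:44–07:40.
Merge the second list: 00:45–03:30, 05:17–07:30, 07:39–07:48.
01:12–01:50 lies entirely inside B → drops out.
02:44–07:40 with B removed leaves 03:30–05:17, 07:30–07:39.

03:30–05:17, 07:30–07:39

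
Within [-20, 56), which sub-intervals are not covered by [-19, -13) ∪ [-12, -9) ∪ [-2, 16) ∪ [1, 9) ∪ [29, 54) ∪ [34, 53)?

[-20, -19) ∪ [-13, -12) ∪ [-9, -2) ∪ [16, 29) ∪ [54, 56)

The merged coverage is [-19, -13), [-12, -9), [-2, 16), [29, 54).
Gaps within [-20, 56): [-20, -19), [-13, -12), [-9, -2), [16, 29), [54, 56).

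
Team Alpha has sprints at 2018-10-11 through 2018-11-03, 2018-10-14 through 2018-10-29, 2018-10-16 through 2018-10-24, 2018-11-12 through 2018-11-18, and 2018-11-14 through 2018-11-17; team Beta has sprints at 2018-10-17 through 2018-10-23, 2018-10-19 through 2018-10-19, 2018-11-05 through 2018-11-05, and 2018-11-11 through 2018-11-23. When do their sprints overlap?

First set merges to 2018-10-11 through 2018-11-03, 2018-11-12 through 2018-11-18.
Second set merges to 2018-10-17 through 2018-10-23, 2018-11-05 through 2018-11-05, 2018-11-11 through 2018-11-23.
2018-10-11 through 2018-11-03 overlaps B on 2018-10-17 through 2018-10-23.
2018-11-12 through 2018-11-18 overlaps B on 2018-11-12 through 2018-11-18.

2018-10-17 through 2018-10-23, 2018-11-12 through 2018-11-18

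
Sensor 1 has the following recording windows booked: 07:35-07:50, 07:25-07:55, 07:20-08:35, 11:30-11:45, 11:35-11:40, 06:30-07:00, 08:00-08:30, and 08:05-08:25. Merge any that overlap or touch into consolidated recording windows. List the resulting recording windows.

Sort by start: 06:30–07:00, 07:20–08:35, 07:25–07:55, 07:35–07:50, 08:00–08:30, 08:05–08:25, 11:30–11:45, 11:35–11:40.
07:20–08:35 is disjoint → start new block.
07:25–07:55 overlaps/touches 07:20–08:35 → extend to 07:20–08:35.
07:35–07:50 overlaps/touches 07:20–08:35 → extend to 07:20–08:35.
08:00–08:30 overlaps/touches 07:20–08:35 → extend to 07:20–08:35.
08:05–08:25 overlaps/touches 07:20–08:35 → extend to 07:20–08:35.
11:30–11:45 is disjoint → start new block.
11:35–11:40 overlaps/touches 11:30–11:45 → extend to 11:30–11:45.

06:30–07:00, 07:20–08:35, 11:30–11:45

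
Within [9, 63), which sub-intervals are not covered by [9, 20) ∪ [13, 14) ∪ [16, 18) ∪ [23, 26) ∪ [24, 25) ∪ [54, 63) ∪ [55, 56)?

[20, 23) ∪ [26, 54)

Covered (merged): [9, 20), [23, 26), [54, 63).
Uncovered inside [9, 63): [20, 23), [26, 54).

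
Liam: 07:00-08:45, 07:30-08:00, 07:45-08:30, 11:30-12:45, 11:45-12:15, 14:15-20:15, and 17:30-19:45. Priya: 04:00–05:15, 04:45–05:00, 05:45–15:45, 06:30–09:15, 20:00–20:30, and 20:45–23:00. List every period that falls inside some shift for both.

07:00–08:45, 11:30–12:45, 14:15–15:45, 20:00–20:15

A, merged: 07:00–08:45, 11:30–12:45, 14:15–20:15.
B, merged: 04:00–05:15, 05:45–15:45, 20:00–20:30, 20:45–23:00.
07:00–08:45 ∩ B → 07:00–08:45.
11:30–12:45 ∩ B → 11:30–12:45.
14:15–20:15 ∩ B → 14:15–15:45, 20:00–20:15.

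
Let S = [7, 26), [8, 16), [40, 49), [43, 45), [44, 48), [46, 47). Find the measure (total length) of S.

Merged: [7, 26), [40, 49).
Lengths: 19 + 9 = 28.

28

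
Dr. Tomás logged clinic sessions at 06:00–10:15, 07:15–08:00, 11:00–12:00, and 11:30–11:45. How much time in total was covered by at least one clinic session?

5 h 15 min

Merged: 06:00–10:15, 11:00–12:00.
Lengths: 4 h 15 min + 1 h = 5 h 15 min.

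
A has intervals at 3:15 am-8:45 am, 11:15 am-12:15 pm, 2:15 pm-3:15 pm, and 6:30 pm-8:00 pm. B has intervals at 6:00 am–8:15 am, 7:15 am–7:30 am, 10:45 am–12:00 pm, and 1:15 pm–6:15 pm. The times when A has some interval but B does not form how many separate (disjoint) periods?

4

B, merged: 6:00 am–8:15 am, 10:45 am–12:00 pm, 1:15 pm–6:15 pm.
A \ B = 3:15 am–6:00 am, 8:15 am–8:45 am, 12:00 pm–12:15 pm, 6:30 pm–8:00 pm.
That is 4 disjoint pieces.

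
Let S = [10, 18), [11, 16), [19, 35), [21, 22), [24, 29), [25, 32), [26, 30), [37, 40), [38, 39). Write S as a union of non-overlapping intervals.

[11, 16) overlaps/touches [10, 18) → extend to [10, 18).
[19, 35) is disjoint → start new block.
[21, 22) overlaps/touches [19, 35) → extend to [19, 35).
[24, 29) overlaps/touches [19, 35) → extend to [19, 35).
[25, 32) overlaps/touches [19, 35) → extend to [19, 35).
[26, 30) overlaps/touches [19, 35) → extend to [19, 35).
[37, 40) is disjoint → start new block.
[38, 39) overlaps/touches [37, 40) → extend to [37, 40).

[10, 18) ∪ [19, 35) ∪ [37, 40)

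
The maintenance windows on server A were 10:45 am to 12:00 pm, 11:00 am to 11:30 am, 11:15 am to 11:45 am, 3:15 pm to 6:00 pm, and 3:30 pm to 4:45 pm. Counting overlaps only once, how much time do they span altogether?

4 h

Merged: 10:45 am-12:00 pm, 3:15 pm-6:00 pm.
Lengths: 1 h 15 min + 2 h 45 min = 4 h.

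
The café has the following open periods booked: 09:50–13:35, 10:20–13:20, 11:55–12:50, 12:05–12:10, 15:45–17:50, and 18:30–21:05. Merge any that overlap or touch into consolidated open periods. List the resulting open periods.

10:20-13:20 overlaps/touches 09:50-13:35 → extend to 09:50-13:35.
11:55-12:50 overlaps/touches 09:50-13:35 → extend to 09:50-13:35.
12:05-12:10 overlaps/touches 09:50-13:35 → extend to 09:50-13:35.
15:45-17:50 is disjoint → start new block.
18:30-21:05 is disjoint → start new block.

09:50-13:35, 15:45-17:50, 18:30-21:05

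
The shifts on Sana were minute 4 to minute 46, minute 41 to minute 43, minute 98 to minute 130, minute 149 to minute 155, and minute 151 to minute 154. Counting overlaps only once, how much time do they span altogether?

Merged: minute 4 to minute 46, minute 98 to minute 130, minute 149 to minute 155.
Lengths: 42 minutes + 32 minutes + 6 minutes = 80 minutes.

80 minutes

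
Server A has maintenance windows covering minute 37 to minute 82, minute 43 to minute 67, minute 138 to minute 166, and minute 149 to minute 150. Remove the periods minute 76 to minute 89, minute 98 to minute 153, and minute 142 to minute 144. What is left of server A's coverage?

A, merged: minute 37 to minute 82, minute 138 to minute 166.
B, merged: minute 76 to minute 89, minute 98 to minute 153.
minute 37 to minute 82 with B removed leaves minute 37 to minute 76.
minute 138 to minute 166 with B removed leaves minute 153 to minute 166.

minute 37 to minute 76, minute 153 to minute 166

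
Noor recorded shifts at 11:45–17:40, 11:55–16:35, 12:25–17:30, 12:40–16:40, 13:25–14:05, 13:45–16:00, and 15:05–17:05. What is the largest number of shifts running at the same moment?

6

At 13:45, 6 of the intervals are simultaneously active.
No point has more.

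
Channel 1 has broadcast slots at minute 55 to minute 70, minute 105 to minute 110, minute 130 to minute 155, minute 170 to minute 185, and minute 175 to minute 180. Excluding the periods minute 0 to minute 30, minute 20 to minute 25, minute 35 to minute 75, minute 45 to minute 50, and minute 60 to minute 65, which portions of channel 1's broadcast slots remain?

minute 105 to minute 110, minute 130 to minute 155, minute 170 to minute 185

A, merged: minute 55 to minute 70, minute 105 to minute 110, minute 130 to minute 155, minute 170 to minute 185.
B, merged: minute 0 to minute 30, minute 35 to minute 75.
minute 55 to minute 70: fully covered by B → removed.
minute 105 to minute 110: no B overlap → unchanged.
minute 130 to minute 155: no B overlap → unchanged.
minute 170 to minute 185: no B overlap → unchanged.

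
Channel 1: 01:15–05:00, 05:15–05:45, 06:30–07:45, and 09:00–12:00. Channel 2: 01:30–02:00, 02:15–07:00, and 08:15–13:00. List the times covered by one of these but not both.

01:15–01:30, 02:00–02:15, 05:00–05:15, 05:45–06:30, 07:00–07:45, 08:15–09:00, 12:00–13:00

A \ B = 01:15–01:30, 02:00–02:15, 07:00–07:45.
B \ A = 05:00–05:15, 05:45–06:30, 08:15–09:00, 12:00–13:00.
Union of the two gives the symmetric difference.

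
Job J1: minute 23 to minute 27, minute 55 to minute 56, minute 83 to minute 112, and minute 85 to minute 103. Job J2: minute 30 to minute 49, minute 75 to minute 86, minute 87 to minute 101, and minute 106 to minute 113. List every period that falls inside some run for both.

A, merged: minute 23 to minute 27, minute 55 to minute 56, minute 83 to minute 112.
minute 23 to minute 27 meets no B interval.
minute 55 to minute 56 meets no B interval.
minute 83 to minute 112 ∩ B → minute 83 to minute 86, minute 87 to minute 101, minute 106 to minute 112.

minute 83 to minute 86, minute 87 to minute 101, minute 106 to minute 112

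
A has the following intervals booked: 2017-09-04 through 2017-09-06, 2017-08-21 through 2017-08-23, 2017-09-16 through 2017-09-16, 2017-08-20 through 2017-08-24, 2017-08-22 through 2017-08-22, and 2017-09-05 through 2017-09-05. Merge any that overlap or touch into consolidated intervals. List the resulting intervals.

2017-08-20 through 2017-08-24, 2017-09-04 through 2017-09-06, 2017-09-16 through 2017-09-16

Sort by start: 2017-08-20 through 2017-08-24, 2017-08-21 through 2017-08-23, 2017-08-22 through 2017-08-22, 2017-09-04 through 2017-09-06, 2017-09-05 through 2017-09-05, 2017-09-16 through 2017-09-16.
2017-08-21 through 2017-08-23 overlaps/touches 2017-08-20 through 2017-08-24 → extend to 2017-08-20 through 2017-08-24.
2017-08-22 through 2017-08-22 overlaps/touches 2017-08-20 through 2017-08-24 → extend to 2017-08-20 through 2017-08-24.
2017-09-04 through 2017-09-06 is disjoint → start new block.
2017-09-05 through 2017-09-05 overlaps/touches 2017-09-04 through 2017-09-06 → extend to 2017-09-04 through 2017-09-06.
2017-09-16 through 2017-09-16 is disjoint → start new block.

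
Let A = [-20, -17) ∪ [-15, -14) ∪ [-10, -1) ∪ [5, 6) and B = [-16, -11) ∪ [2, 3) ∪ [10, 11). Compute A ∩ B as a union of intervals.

[-15, -14)

[-20, -17) meets no B interval.
[-15, -14) ∩ B → [-15, -14).
[-10, -1) meets no B interval.
[5, 6) meets no B interval.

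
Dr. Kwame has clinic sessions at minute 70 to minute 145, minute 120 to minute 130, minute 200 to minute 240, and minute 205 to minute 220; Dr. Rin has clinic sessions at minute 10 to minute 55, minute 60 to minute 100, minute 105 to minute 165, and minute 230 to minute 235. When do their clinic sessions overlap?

minute 70 to minute 100, minute 105 to minute 145, minute 230 to minute 235

First set merges to minute 70 to minute 145, minute 200 to minute 240.
minute 70 to minute 145 meets the second set on minute 70 to minute 100, minute 105 to minute 145.
minute 200 to minute 240 meets the second set on minute 230 to minute 235.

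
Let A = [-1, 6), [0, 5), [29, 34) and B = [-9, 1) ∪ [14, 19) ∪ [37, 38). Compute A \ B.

A, merged: [-1, 6), [29, 34).
[-1, 6) \ B = [1, 6).
[29, 34): nothing removed.

[1, 6) ∪ [29, 34)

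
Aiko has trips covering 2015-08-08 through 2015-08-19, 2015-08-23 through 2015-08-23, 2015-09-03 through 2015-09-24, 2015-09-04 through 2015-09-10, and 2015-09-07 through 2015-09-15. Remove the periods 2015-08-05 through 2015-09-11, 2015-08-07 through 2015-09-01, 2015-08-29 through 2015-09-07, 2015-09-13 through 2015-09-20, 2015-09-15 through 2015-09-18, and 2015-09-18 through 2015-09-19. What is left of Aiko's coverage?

Merge the first list: 2015-08-08 through 2015-08-19, 2015-08-23 through 2015-08-23, 2015-09-03 through 2015-09-24.
Merge the second list: 2015-08-05 through 2015-09-11, 2015-09-13 through 2015-09-20.
2015-08-08 through 2015-08-19: entirely removed.
2015-08-23 through 2015-08-23: entirely removed.
2015-09-03 through 2015-09-24 \ B = 2015-09-12 through 2015-09-12, 2015-09-21 through 2015-09-24.

2015-09-12 through 2015-09-12, 2015-09-21 through 2015-09-24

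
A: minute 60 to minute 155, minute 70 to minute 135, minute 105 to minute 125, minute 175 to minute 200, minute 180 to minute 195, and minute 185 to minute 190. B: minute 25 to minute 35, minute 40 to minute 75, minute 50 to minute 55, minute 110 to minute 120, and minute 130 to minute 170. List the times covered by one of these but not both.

A, merged: minute 60 to minute 155, minute 175 to minute 200.
B, merged: minute 25 to minute 35, minute 40 to minute 75, minute 110 to minute 120, minute 130 to minute 170.
Only in the first: minute 75 to minute 110, minute 120 to minute 130, minute 175 to minute 200.
Only in the second: minute 25 to minute 35, minute 40 to minute 60, minute 155 to minute 170.
Together these are the periods covered by exactly one.

minute 25 to minute 35, minute 40 to minute 60, minute 75 to minute 110, minute 120 to minute 130, minute 155 to minute 170, minute 175 to minute 200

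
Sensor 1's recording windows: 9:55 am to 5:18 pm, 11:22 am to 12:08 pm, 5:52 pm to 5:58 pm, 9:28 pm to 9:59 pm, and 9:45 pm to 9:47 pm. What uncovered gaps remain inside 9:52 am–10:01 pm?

Covered (merged): 9:55 am-5:18 pm, 5:52 pm-5:58 pm, 9:28 pm-9:59 pm.
Complement within 9:52 am-10:01 pm: 9:52 am-9:55 am, 5:18 pm-5:52 pm, 5:58 pm-9:28 pm, 9:59 pm-10:01 pm.

9:52 am-9:55 am, 5:18 pm-5:52 pm, 5:58 pm-9:28 pm, 9:59 pm-10:01 pm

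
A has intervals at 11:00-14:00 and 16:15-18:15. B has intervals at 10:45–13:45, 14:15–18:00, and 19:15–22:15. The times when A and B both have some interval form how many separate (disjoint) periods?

2

A ∩ B = 11:00-13:45, 16:15-18:00.
That is 2 disjoint pieces.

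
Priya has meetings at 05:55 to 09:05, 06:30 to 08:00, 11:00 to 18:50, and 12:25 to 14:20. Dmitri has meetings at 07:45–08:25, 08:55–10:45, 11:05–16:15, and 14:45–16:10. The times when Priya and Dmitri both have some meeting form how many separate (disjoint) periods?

3

A, merged: 05:55–09:05, 11:00–18:50.
B, merged: 07:45–08:25, 08:55–10:45, 11:05–16:15.
A ∩ B = 07:45–08:25, 08:55–09:05, 11:05–16:15.
That is 3 disjoint pieces.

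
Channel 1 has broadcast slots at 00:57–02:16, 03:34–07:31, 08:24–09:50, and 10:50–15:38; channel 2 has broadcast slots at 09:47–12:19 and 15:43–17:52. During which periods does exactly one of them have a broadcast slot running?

Only in the first: 00:57-02:16, 03:34-07:31, 08:24-09:47, 12:19-15:38.
Only in the second: 09:50-10:50, 15:43-17:52.
Together these are the periods covered by exactly one.

00:57-02:16, 03:34-07:31, 08:24-09:47, 09:50-10:50, 12:19-15:38, 15:43-17:52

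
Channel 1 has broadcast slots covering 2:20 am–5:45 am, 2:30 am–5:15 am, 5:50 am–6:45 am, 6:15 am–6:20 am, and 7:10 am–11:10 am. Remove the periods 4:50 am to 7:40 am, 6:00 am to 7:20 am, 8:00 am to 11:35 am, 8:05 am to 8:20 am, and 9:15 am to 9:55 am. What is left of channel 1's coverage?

2:20 am–4:50 am, 7:40 am–8:00 am

A, merged: 2:20 am–5:45 am, 5:50 am–6:45 am, 7:10 am–11:10 am.
B, merged: 4:50 am–7:40 am, 8:00 am–11:35 am.
2:20 am–5:45 am with B removed leaves 2:20 am–4:50 am.
5:50 am–6:45 am lies entirely inside B → drops out.
7:10 am–11:10 am with B removed leaves 7:40 am–8:00 am.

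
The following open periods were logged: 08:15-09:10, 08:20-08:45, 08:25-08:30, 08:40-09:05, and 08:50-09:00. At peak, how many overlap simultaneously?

3

At 08:25, 3 of the intervals are simultaneously active.
No point has more.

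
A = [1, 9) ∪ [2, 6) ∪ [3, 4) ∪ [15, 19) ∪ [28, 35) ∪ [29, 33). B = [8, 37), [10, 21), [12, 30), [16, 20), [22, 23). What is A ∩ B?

[8, 9) ∪ [15, 19) ∪ [28, 35)

First set merges to [1, 9), [15, 19), [28, 35).
Second set merges to [8, 37).
[1, 9) meets the second set on [8, 9).
[15, 19) meets the second set on [15, 19).
[28, 35) meets the second set on [28, 35).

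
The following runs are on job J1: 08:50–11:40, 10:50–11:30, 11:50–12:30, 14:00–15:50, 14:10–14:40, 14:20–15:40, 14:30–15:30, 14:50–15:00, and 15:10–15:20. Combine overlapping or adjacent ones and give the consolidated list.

08:50–11:40, 11:50–12:30, 14:00–15:50

10:50–11:30 overlaps/touches 08:50–11:40 → extend to 08:50–11:40.
11:50–12:30 is disjoint → start new block.
14:00–15:50 is disjoint → start new block.
14:10–14:40 overlaps/touches 14:00–15:50 → extend to 14:00–15:50.
14:20–15:40 overlaps/touches 14:00–15:50 → extend to 14:00–15:50.
14:30–15:30 overlaps/touches 14:00–15:50 → extend to 14:00–15:50.
14:50–15:00 overlaps/touches 14:00–15:50 → extend to 14:00–15:50.
15:10–15:20 overlaps/touches 14:00–15:50 → extend to 14:00–15:50.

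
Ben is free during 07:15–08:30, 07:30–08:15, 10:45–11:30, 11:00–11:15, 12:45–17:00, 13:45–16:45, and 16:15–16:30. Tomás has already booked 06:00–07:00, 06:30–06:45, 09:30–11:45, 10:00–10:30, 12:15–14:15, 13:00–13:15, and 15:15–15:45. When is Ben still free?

07:15–08:30, 14:15–15:15, 15:45–17:00

Merge the first list: 07:15–08:30, 10:45–11:30, 12:45–17:00.
Merge the second list: 06:00–07:00, 09:30–11:45, 12:15–14:15, 15:15–15:45.
07:15–08:30: no B overlap → unchanged.
10:45–11:30: fully covered by B → removed.
12:45–17:00 minus B → 14:15–15:15, 15:45–17:00.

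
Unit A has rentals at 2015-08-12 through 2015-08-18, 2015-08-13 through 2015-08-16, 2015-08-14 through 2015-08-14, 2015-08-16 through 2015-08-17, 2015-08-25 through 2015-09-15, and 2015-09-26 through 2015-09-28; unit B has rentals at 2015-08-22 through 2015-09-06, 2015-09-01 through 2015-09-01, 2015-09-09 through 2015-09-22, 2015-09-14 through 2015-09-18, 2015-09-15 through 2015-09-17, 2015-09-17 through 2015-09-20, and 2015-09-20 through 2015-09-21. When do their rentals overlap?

2015-08-25 through 2015-09-06, 2015-09-09 through 2015-09-15

Merge the first list: 2015-08-12 through 2015-08-18, 2015-08-25 through 2015-09-15, 2015-09-26 through 2015-09-28.
Merge the second list: 2015-08-22 through 2015-09-06, 2015-09-09 through 2015-09-22.
2015-08-12 through 2015-08-18 meets no B interval.
2015-08-25 through 2015-09-15 ∩ B → 2015-08-25 through 2015-09-06, 2015-09-09 through 2015-09-15.
2015-09-26 through 2015-09-28 meets no B interval.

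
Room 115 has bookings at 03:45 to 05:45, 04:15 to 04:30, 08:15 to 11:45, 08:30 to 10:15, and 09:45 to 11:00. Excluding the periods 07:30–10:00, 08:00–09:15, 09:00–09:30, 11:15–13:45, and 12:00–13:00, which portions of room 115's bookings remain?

03:45-05:45, 10:00-11:15

Merge the first list: 03:45-05:45, 08:15-11:45.
Merge the second list: 07:30-10:00, 11:15-13:45.
03:45-05:45: no B overlap → unchanged.
08:15-11:45 minus B → 10:00-11:15.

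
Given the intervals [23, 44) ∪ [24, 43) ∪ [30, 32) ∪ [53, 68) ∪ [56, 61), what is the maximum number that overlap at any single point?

3

Walk the sorted start/end points keeping a running depth.
The depth first hits 3 at 30.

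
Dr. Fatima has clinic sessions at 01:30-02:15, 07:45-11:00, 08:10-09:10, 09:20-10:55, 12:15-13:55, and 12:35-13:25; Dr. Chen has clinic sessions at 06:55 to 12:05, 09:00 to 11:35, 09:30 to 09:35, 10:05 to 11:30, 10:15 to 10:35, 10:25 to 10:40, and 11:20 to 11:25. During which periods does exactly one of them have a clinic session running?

01:30-02:15, 06:55-07:45, 11:00-12:05, 12:15-13:55

Merge the first list: 01:30-02:15, 07:45-11:00, 12:15-13:55.
Merge the second list: 06:55-12:05.
A but not B: 01:30-02:15, 12:15-13:55.
B but not A: 06:55-07:45, 11:00-12:05.
Combining gives A △ B.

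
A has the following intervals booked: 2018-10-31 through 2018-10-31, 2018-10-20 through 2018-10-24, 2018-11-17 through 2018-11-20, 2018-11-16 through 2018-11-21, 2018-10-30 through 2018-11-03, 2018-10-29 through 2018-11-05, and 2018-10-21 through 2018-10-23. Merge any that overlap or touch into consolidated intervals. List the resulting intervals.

Sort by start: 2018-10-20 through 2018-10-24, 2018-10-21 through 2018-10-23, 2018-10-29 through 2018-11-05, 2018-10-30 through 2018-11-03, 2018-10-31 through 2018-10-31, 2018-11-16 through 2018-11-21, 2018-11-17 through 2018-11-20.
2018-10-21 through 2018-10-23 overlaps/touches 2018-10-20 through 2018-10-24 → extend to 2018-10-20 through 2018-10-24.
2018-10-29 through 2018-11-05 is disjoint → start new block.
2018-10-30 through 2018-11-03 overlaps/touches 2018-10-29 through 2018-11-05 → extend to 2018-10-29 through 2018-11-05.
2018-10-31 through 2018-10-31 overlaps/touches 2018-10-29 through 2018-11-05 → extend to 2018-10-29 through 2018-11-05.
2018-11-16 through 2018-11-21 is disjoint → start new block.
2018-11-17 through 2018-11-20 overlaps/touches 2018-11-16 through 2018-11-21 → extend to 2018-11-16 through 2018-11-21.

2018-10-20 through 2018-10-24, 2018-10-29 through 2018-11-05, 2018-11-16 through 2018-11-21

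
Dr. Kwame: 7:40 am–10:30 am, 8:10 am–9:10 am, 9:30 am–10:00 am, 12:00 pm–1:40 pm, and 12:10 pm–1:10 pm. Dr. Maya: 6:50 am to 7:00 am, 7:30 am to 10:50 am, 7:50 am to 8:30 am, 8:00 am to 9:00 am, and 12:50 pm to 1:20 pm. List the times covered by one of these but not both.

6:50 am–7:00 am, 7:30 am–7:40 am, 10:30 am–10:50 am, 12:00 pm–12:50 pm, 1:20 pm–1:40 pm

Merge the first list: 7:40 am–10:30 am, 12:00 pm–1:40 pm.
Merge the second list: 6:50 am–7:00 am, 7:30 am–10:50 am, 12:50 pm–1:20 pm.
A \ B = 12:00 pm–12:50 pm, 1:20 pm–1:40 pm.
B \ A = 6:50 am–7:00 am, 7:30 am–7:40 am, 10:30 am–10:50 am.
Union of the two gives the symmetric difference.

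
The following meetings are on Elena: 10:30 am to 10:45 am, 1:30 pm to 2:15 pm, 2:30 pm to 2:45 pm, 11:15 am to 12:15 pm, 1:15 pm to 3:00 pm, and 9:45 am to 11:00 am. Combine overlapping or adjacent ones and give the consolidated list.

9:45 am–11:00 am, 11:15 am–12:15 pm, 1:15 pm–3:00 pm

Sort by start: 9:45 am–11:00 am, 10:30 am–10:45 am, 11:15 am–12:15 pm, 1:15 pm–3:00 pm, 1:30 pm–2:15 pm, 2:30 pm–2:45 pm.
10:30 am–10:45 am overlaps/touches 9:45 am–11:00 am → extend to 9:45 am–11:00 am.
11:15 am–12:15 pm is disjoint → start new block.
1:15 pm–3:00 pm is disjoint → start new block.
1:30 pm–2:15 pm overlaps/touches 1:15 pm–3:00 pm → extend to 1:15 pm–3:00 pm.
2:30 pm–2:45 pm overlaps/touches 1:15 pm–3:00 pm → extend to 1:15 pm–3:00 pm.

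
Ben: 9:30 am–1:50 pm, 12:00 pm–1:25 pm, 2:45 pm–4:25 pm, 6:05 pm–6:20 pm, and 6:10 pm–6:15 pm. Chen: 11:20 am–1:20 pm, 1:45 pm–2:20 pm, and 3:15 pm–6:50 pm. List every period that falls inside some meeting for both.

First set merges to 9:30 am-1:50 pm, 2:45 pm-4:25 pm, 6:05 pm-6:20 pm.
9:30 am-1:50 pm ∩ B → 11:20 am-1:20 pm, 1:45 pm-1:50 pm.
2:45 pm-4:25 pm ∩ B → 3:15 pm-4:25 pm.
6:05 pm-6:20 pm ∩ B → 6:05 pm-6:20 pm.

11:20 am-1:20 pm, 1:45 pm-1:50 pm, 3:15 pm-4:25 pm, 6:05 pm-6:20 pm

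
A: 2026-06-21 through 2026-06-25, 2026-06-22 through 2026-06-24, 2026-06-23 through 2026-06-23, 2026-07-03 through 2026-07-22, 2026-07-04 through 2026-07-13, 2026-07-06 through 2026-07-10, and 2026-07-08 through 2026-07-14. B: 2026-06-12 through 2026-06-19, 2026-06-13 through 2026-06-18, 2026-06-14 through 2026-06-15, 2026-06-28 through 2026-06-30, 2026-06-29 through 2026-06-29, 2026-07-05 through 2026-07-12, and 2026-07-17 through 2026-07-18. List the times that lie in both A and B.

2026-07-05 through 2026-07-12, 2026-07-17 through 2026-07-18

First set merges to 2026-06-21 through 2026-06-25, 2026-07-03 through 2026-07-22.
Second set merges to 2026-06-12 through 2026-06-19, 2026-06-28 through 2026-06-30, 2026-07-05 through 2026-07-12, 2026-07-17 through 2026-07-18.
2026-06-21 through 2026-06-25 falls entirely outside B.
2026-07-03 through 2026-07-22 overlaps B on 2026-07-05 through 2026-07-12, 2026-07-17 through 2026-07-18.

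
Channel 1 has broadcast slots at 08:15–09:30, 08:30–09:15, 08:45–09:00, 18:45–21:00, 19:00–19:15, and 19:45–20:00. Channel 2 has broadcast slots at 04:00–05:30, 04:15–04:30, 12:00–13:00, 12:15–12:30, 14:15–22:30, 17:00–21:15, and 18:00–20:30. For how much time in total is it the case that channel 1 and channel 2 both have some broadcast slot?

A, merged: 08:15–09:30, 18:45–21:00.
B, merged: 04:00–05:30, 12:00–13:00, 14:15–22:30.
A ∩ B = 18:45–21:00.
Total: 2 h 15 min.

2 h 15 min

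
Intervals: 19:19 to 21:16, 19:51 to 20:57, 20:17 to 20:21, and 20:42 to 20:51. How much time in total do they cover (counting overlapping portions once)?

1 h 57 min

Merged: 19:19–21:16.
Length: 1 h 57 min.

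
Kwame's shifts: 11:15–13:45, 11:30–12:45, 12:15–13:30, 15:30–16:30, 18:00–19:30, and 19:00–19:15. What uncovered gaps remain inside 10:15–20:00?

10:15–11:15, 13:45–15:30, 16:30–18:00, 19:30–20:00

Covered (merged): 11:15–13:45, 15:30–16:30, 18:00–19:30.
Gaps within 10:15–20:00: 10:15–11:15, 13:45–15:30, 16:30–18:00, 19:30–20:00.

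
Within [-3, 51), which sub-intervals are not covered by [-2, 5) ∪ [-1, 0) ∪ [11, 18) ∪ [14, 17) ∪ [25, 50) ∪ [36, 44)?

After merging, the occupied span is [-2, 5), [11, 18), [25, 50).
Gaps within [-3, 51): [-3, -2), [5, 11), [18, 25), [50, 51).

[-3, -2) ∪ [5, 11) ∪ [18, 25) ∪ [50, 51)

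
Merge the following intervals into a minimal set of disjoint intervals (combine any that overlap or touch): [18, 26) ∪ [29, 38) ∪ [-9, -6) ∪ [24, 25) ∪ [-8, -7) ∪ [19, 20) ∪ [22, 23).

Sort by start: [-9, -6), [-8, -7), [18, 26), [19, 20), [22, 23), [24, 25), [29, 38).
[-8, -7) overlaps/touches [-9, -6) → extend to [-9, -6).
[18, 26) is disjoint → start new block.
[19, 20) overlaps/touches [18, 26) → extend to [18, 26).
[22, 23) overlaps/touches [18, 26) → extend to [18, 26).
[24, 25) overlaps/touches [18, 26) → extend to [18, 26).
[29, 38) is disjoint → start new block.

[-9, -6) ∪ [18, 26) ∪ [29, 38)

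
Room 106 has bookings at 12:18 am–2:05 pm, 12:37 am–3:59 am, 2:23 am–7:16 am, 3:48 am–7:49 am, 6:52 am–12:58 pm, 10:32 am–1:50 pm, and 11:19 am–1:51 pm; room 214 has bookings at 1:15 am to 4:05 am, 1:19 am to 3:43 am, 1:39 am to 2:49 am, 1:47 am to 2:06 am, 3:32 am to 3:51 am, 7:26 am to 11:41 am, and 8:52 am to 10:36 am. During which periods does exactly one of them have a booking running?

Merge the first list: 12:18 am–2:05 pm.
Merge the second list: 1:15 am–4:05 am, 7:26 am–11:41 am.
Only in the first: 12:18 am–1:15 am, 4:05 am–7:26 am, 11:41 am–2:05 pm.
Only in the second: none.
Together these are the periods covered by exactly one.

12:18 am–1:15 am, 4:05 am–7:26 am, 11:41 am–2:05 pm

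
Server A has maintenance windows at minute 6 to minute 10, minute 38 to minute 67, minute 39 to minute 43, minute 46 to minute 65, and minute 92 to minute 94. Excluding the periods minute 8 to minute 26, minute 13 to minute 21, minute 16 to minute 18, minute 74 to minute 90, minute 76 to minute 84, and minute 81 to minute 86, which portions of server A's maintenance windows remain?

minute 6 to minute 8, minute 38 to minute 67, minute 92 to minute 94

First set merges to minute 6 to minute 10, minute 38 to minute 67, minute 92 to minute 94.
Second set merges to minute 8 to minute 26, minute 74 to minute 90.
minute 6 to minute 10 with B removed leaves minute 6 to minute 8.
minute 38 to minute 67 is untouched.
minute 92 to minute 94 is untouched.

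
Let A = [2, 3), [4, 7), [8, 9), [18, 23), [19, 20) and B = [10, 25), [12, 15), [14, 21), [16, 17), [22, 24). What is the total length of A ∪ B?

20

Merge the first list: [2, 3), [4, 7), [8, 9), [18, 23).
Merge the second list: [10, 25).
A ∪ B = [2, 3), [4, 7), [8, 9), [10, 25).
Total: 1 + 3 + 1 + 15 = 20.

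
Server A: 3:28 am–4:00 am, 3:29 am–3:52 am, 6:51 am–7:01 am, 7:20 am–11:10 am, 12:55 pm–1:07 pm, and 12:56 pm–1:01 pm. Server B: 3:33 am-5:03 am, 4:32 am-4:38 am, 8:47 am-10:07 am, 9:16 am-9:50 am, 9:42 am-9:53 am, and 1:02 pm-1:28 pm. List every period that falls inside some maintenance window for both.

3:33 am–4:00 am, 8:47 am–10:07 am, 1:02 pm–1:07 pm

First set merges to 3:28 am–4:00 am, 6:51 am–7:01 am, 7:20 am–11:10 am, 12:55 pm–1:07 pm.
Second set merges to 3:33 am–5:03 am, 8:47 am–10:07 am, 1:02 pm–1:28 pm.
3:28 am–4:00 am overlaps B on 3:33 am–4:00 am.
6:51 am–7:01 am falls entirely outside B.
7:20 am–11:10 am overlaps B on 8:47 am–10:07 am.
12:55 pm–1:07 pm overlaps B on 1:02 pm–1:07 pm.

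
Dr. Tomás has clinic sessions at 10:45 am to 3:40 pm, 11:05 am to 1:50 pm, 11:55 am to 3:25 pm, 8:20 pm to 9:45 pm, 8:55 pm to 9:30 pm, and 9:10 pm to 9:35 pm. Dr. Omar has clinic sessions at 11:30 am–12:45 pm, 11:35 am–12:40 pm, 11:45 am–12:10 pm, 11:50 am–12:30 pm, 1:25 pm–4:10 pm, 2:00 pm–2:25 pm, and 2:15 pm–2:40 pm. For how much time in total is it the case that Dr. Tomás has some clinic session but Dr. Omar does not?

First set merges to 10:45 am-3:40 pm, 8:20 pm-9:45 pm.
Second set merges to 11:30 am-12:45 pm, 1:25 pm-4:10 pm.
A \ B = 10:45 am-11:30 am, 12:45 pm-1:25 pm, 8:20 pm-9:45 pm.
Total: 45 min + 40 min + 1 h 25 min = 2 h 50 min.

2 h 50 min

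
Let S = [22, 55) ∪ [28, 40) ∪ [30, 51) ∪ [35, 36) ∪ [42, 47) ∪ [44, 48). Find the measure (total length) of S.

Merged: [22, 55).
Length: 33.

33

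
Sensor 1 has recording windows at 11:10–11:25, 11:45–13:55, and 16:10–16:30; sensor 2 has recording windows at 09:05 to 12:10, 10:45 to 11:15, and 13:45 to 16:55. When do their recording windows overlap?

11:10–11:25, 11:45–12:10, 13:45–13:55, 16:10–16:30

Second set merges to 09:05–12:10, 13:45–16:55.
11:10–11:25 overlaps B on 11:10–11:25.
11:45–13:55 overlaps B on 11:45–12:10, 13:45–13:55.
16:10–16:30 overlaps B on 16:10–16:30.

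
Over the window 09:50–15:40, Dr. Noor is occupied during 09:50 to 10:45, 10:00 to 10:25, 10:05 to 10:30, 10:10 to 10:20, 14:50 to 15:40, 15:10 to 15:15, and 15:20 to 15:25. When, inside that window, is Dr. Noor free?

After merging, the occupied span is 09:50–10:45, 14:50–15:40.
Uncovered inside 09:50–15:40: 10:45–14:50.

10:45–14:50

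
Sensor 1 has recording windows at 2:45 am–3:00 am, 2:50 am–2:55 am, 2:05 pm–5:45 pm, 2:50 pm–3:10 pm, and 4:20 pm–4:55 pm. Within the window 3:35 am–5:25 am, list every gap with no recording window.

3:35 am–5:25 am

Covered (merged): 2:45 am–3:00 am, 2:05 pm–5:45 pm.
Gaps within 3:35 am–5:25 am: 3:35 am–5:25 am.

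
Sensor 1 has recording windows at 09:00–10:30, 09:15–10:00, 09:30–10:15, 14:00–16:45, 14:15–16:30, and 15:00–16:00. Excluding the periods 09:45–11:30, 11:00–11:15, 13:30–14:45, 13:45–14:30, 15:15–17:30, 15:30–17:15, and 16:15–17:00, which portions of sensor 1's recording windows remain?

Merge the first list: 09:00–10:30, 14:00–16:45.
Merge the second list: 09:45–11:30, 13:30–14:45, 15:15–17:30.
09:00–10:30 \ B = 09:00–09:45.
14:00–16:45 \ B = 14:45–15:15.

09:00–09:45, 14:45–15:15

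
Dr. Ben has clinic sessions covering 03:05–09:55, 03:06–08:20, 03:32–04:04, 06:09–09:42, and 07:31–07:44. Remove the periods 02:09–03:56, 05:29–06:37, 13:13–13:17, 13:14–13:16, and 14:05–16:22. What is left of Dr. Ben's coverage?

03:56-05:29, 06:37-09:55

Merge the first list: 03:05-09:55.
Merge the second list: 02:09-03:56, 05:29-06:37, 13:13-13:17, 14:05-16:22.
03:05-09:55 with B removed leaves 03:56-05:29, 06:37-09:55.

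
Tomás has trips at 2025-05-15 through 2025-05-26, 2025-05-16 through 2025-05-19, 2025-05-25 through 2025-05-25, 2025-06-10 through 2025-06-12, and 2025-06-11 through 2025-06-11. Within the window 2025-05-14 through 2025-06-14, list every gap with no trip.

2025-05-14 through 2025-05-14, 2025-05-27 through 2025-06-09, 2025-06-13 through 2025-06-14

After merging, the occupied span is 2025-05-15 through 2025-05-26, 2025-06-10 through 2025-06-12.
Uncovered inside 2025-05-14 through 2025-06-14: 2025-05-14 through 2025-05-14, 2025-05-27 through 2025-06-09, 2025-06-13 through 2025-06-14.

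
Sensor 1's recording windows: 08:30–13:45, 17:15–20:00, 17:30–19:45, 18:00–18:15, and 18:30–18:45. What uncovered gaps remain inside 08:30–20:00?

13:45–17:15

After merging, the occupied span is 08:30–13:45, 17:15–20:00.
Gaps within 08:30–20:00: 13:45–17:15.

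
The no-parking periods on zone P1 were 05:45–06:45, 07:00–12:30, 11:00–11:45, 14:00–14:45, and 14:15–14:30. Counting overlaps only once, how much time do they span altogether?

Merged: 05:45-06:45, 07:00-12:30, 14:00-14:45.
Lengths: 1 h + 5 h 30 min + 45 min = 7 h 15 min.

7 h 15 min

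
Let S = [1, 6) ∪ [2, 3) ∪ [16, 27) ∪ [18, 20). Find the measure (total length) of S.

16

Merged: [1, 6), [16, 27).
Lengths: 5 + 11 = 16.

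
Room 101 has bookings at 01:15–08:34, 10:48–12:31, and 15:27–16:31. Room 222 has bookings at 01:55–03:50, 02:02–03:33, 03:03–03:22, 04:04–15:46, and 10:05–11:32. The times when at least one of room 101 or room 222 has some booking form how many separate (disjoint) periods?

1

Second set merges to 01:55-03:50, 04:04-15:46.
A ∪ B = 01:15-16:31.
That is 1 disjoint piece.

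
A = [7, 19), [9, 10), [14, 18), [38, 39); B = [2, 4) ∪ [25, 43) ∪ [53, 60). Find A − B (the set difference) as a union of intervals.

[7, 19)

Merge the first list: [7, 19), [38, 39).
[7, 19) is untouched.
[38, 39) lies entirely inside B → drops out.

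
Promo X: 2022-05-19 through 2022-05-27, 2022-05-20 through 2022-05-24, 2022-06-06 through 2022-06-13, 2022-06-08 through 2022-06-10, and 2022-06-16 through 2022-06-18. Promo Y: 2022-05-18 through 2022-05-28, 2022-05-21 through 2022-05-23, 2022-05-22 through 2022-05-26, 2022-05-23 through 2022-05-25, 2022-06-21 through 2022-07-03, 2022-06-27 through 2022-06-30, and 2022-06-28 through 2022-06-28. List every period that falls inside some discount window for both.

2022-05-19 through 2022-05-27

A, merged: 2022-05-19 through 2022-05-27, 2022-06-06 through 2022-06-13, 2022-06-16 through 2022-06-18.
B, merged: 2022-05-18 through 2022-05-28, 2022-06-21 through 2022-07-03.
2022-05-19 through 2022-05-27 overlaps B on 2022-05-19 through 2022-05-27.
2022-06-06 through 2022-06-13 falls entirely outside B.
2022-06-16 through 2022-06-18 falls entirely outside B.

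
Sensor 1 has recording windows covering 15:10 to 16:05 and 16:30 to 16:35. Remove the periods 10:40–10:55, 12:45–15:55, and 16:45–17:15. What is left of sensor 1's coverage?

15:10–16:05 \ B = 15:55–16:05.
16:30–16:35: nothing removed.

15:55–16:05, 16:30–16:35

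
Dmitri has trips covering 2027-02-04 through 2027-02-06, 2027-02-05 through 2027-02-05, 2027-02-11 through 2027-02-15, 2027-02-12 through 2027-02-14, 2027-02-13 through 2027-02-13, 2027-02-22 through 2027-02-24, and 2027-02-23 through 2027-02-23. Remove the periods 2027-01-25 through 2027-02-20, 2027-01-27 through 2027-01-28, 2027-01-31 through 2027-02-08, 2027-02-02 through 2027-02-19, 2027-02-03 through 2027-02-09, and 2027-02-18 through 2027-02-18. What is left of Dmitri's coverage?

A, merged: 2027-02-04 through 2027-02-06, 2027-02-11 through 2027-02-15, 2027-02-22 through 2027-02-24.
B, merged: 2027-01-25 through 2027-02-20.
2027-02-04 through 2027-02-06: entirely removed.
2027-02-11 through 2027-02-15: entirely removed.
2027-02-22 through 2027-02-24: nothing removed.

2027-02-22 through 2027-02-24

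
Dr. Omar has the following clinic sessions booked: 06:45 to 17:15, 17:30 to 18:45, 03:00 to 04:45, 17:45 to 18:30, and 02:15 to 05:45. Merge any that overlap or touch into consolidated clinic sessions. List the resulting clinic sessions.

02:15–05:45, 06:45–17:15, 17:30–18:45

Sort by start: 02:15–05:45, 03:00–04:45, 06:45–17:15, 17:30–18:45, 17:45–18:30.
03:00–04:45 overlaps/touches 02:15–05:45 → extend to 02:15–05:45.
06:45–17:15 is disjoint → start new block.
17:30–18:45 is disjoint → start new block.
17:45–18:30 overlaps/touches 17:30–18:45 → extend to 17:30–18:45.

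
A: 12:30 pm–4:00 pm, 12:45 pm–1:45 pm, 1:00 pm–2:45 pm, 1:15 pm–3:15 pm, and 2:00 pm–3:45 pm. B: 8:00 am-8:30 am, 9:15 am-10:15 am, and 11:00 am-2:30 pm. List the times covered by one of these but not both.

First set merges to 12:30 pm–4:00 pm.
A \ B = 2:30 pm–4:00 pm.
B \ A = 8:00 am–8:30 am, 9:15 am–10:15 am, 11:00 am–12:30 pm.
Union of the two gives the symmetric difference.

8:00 am–8:30 am, 9:15 am–10:15 am, 11:00 am–12:30 pm, 2:30 pm–4:00 pm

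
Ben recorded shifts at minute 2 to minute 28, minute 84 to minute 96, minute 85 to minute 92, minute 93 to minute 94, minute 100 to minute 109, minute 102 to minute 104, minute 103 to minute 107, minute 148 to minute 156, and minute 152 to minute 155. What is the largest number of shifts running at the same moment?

Sweep endpoints in order; track running count of active intervals.
Peak of 3 reached at minute 103.

3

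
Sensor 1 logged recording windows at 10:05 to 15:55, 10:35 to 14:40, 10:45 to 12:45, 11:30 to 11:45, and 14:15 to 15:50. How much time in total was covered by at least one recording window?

5 h 50 min

Merged: 10:05-15:55.
Length: 5 h 50 min.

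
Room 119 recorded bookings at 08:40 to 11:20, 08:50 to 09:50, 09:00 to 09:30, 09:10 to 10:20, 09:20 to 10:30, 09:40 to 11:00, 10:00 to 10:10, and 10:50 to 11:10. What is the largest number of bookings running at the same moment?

Walk the sorted start/end points keeping a running depth.
The depth first hits 5 at 09:20.

5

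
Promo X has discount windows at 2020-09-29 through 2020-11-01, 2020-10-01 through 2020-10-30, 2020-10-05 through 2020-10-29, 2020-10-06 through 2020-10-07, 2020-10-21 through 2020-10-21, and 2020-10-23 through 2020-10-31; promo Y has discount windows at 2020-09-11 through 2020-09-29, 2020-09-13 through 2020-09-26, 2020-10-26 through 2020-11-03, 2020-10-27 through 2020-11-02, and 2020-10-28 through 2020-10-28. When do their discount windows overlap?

First set merges to 2020-09-29 through 2020-11-01.
Second set merges to 2020-09-11 through 2020-09-29, 2020-10-26 through 2020-11-03.
2020-09-29 through 2020-11-01 ∩ B → 2020-09-29 through 2020-09-29, 2020-10-26 through 2020-11-01.

2020-09-29 through 2020-09-29, 2020-10-26 through 2020-11-01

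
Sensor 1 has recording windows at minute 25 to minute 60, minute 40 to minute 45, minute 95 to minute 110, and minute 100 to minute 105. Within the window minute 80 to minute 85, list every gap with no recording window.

After merging, the occupied span is minute 25 to minute 60, minute 95 to minute 110.
Uncovered inside minute 80 to minute 85: minute 80 to minute 85.

minute 80 to minute 85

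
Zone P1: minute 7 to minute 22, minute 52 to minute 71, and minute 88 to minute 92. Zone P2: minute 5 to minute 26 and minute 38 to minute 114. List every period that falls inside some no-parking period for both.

minute 7 to minute 22, minute 52 to minute 71, minute 88 to minute 92

minute 7 to minute 22 ∩ B → minute 7 to minute 22.
minute 52 to minute 71 ∩ B → minute 52 to minute 71.
minute 88 to minute 92 ∩ B → minute 88 to minute 92.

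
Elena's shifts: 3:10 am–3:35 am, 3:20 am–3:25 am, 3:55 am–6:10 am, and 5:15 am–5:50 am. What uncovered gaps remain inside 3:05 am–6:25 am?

After merging, the occupied span is 3:10 am-3:35 am, 3:55 am-6:10 am.
Gaps within 3:05 am-6:25 am: 3:05 am-3:10 am, 3:35 am-3:55 am, 6:10 am-6:25 am.

3:05 am-3:10 am, 3:35 am-3:55 am, 6:10 am-6:25 am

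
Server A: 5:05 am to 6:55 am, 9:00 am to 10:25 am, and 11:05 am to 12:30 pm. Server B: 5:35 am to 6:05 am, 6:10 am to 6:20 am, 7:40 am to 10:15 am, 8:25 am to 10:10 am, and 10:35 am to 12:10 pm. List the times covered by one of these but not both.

5:05 am–5:35 am, 6:05 am–6:10 am, 6:20 am–6:55 am, 7:40 am–9:00 am, 10:15 am–10:25 am, 10:35 am–11:05 am, 12:10 pm–12:30 pm

B, merged: 5:35 am–6:05 am, 6:10 am–6:20 am, 7:40 am–10:15 am, 10:35 am–12:10 pm.
Only in the first: 5:05 am–5:35 am, 6:05 am–6:10 am, 6:20 am–6:55 am, 10:15 am–10:25 am, 12:10 pm–12:30 pm.
Only in the second: 7:40 am–9:00 am, 10:35 am–11:05 am.
Together these are the periods covered by exactly one.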